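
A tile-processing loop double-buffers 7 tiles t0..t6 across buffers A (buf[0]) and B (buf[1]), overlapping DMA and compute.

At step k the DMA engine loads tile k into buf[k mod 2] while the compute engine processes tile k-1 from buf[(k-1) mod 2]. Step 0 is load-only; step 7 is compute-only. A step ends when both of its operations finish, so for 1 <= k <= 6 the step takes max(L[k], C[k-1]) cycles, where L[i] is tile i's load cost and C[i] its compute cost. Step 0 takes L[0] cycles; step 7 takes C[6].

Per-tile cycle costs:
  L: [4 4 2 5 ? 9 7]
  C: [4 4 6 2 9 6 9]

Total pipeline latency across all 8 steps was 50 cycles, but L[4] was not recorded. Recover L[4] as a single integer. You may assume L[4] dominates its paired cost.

L[4] = 7

step 0 = dur = L[0]=4 = 4
step 1 = dur = max(L[1]=4, C[0]=4) = 4
step 2 = dur = max(L[2]=2, C[1]=4) = 4
step 3 = dur = max(L[3]=5, C[2]=6) = 6
step 4 = dur = max(L[4]=?, C[3]=2) = L[4]  (unknown; binding)
step 5 = dur = max(L[5]=9, C[4]=9) = 9
step 6 = dur = max(L[6]=7, C[5]=6) = 7
step 7 = dur = C[6]=9 = 9
sum of known step durations = 43
dur[4] = total - known = 50 - 43 = 7
L[4] is the binding max in step 4, so L[4] = dur[4] = 7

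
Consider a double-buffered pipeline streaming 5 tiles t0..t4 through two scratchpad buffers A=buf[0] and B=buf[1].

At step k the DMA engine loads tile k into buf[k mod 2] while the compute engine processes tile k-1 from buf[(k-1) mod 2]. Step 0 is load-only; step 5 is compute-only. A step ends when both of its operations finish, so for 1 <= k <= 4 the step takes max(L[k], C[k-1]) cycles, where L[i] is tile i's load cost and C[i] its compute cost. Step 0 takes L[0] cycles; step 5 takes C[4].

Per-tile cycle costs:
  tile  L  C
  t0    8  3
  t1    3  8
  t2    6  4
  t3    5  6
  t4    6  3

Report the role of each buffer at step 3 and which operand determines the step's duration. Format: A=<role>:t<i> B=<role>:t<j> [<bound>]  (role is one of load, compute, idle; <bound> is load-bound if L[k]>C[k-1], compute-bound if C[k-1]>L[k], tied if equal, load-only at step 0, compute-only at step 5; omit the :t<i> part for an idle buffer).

k=0 load=t0/8c comp=- wait=8 total=8
k=1 load=t1/3c comp=t0/3c wait=3 total=11
k=2 load=t2/6c comp=t1/8c wait=8 total=19
k=3 load=t3/5c comp=t2/4c wait=5 total=24
k=4 load=t4/6c comp=t3/6c wait=6 total=30
k=5 load=- comp=t4/3c wait=3 total=33

step 3: A=compute:t2 B=load:t3 [load-bound]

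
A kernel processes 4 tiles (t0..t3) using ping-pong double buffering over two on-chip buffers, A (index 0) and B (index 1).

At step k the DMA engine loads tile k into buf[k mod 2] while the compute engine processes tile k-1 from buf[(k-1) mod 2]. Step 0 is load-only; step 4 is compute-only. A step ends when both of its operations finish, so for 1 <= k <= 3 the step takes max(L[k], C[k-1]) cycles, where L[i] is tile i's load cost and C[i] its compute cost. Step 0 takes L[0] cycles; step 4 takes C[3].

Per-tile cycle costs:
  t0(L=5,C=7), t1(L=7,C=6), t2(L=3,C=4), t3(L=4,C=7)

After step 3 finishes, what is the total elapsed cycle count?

step 0: L[0]=5 → dur=5, Σ=5 | A=load:t0 B=idle [load-only]
step 1: L[1]=7 C[0]=7 → dur=7, Σ=12 | A=compute:t0 B=load:t1 [tied]
step 2: L[2]=3 C[1]=6 → dur=6, Σ=18 | A=load:t2 B=compute:t1 [compute-bound]
step 3: L[3]=4 C[2]=4 → dur=4, Σ=22 | A=compute:t2 B=load:t3 [tied]
step 4: C[3]=7 → dur=7, Σ=29 | A=idle B=compute:t3 [compute-only]

end_cycle[3] = 22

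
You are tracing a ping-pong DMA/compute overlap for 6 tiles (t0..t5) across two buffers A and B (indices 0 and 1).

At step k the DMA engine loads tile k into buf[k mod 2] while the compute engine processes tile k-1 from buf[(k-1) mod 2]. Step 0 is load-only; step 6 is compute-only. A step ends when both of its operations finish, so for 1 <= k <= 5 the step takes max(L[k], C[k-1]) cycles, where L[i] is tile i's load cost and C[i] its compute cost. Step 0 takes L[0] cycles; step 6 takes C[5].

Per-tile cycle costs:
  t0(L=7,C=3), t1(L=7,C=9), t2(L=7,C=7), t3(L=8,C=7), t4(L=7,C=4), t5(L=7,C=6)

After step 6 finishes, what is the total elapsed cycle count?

step 0: L[0]=7 → dur=7, Σ=7 | A=load:t0 B=idle [load-only]
step 1: L[1]=7 C[0]=3 → dur=7, Σ=14 | A=compute:t0 B=load:t1 [load-bound]
step 2: L[2]=7 C[1]=9 → dur=9, Σ=23 | A=load:t2 B=compute:t1 [compute-bound]
step 3: L[3]=8 C[2]=7 → dur=8, Σ=31 | A=compute:t2 B=load:t3 [load-bound]
step 4: L[4]=7 C[3]=7 → dur=7, Σ=38 | A=load:t4 B=compute:t3 [tied]
step 5: L[5]=7 C[4]=4 → dur=7, Σ=45 | A=compute:t4 B=load:t5 [load-bound]
step 6: C[5]=6 → dur=6, Σ=51 | A=idle B=compute:t5 [compute-only]

end_cycle[6] = 51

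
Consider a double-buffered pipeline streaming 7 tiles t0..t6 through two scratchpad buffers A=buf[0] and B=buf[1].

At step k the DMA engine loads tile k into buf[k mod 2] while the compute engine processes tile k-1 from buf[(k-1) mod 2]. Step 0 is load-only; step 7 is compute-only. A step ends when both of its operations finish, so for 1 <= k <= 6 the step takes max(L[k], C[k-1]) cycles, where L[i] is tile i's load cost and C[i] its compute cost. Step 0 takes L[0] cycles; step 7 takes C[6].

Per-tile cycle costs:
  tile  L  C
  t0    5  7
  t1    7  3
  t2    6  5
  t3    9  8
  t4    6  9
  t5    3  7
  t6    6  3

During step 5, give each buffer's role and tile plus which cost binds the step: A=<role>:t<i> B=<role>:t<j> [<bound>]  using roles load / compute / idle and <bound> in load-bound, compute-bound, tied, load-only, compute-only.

step 5: A=compute:t4 B=load:t5 [compute-bound]

step 0: L[0]=5 → dur=5, Σ=5 | A=load:t0 B=idle [load-only]
step 1: L[1]=7 C[0]=7 → dur=7, Σ=12 | A=compute:t0 B=load:t1 [tied]
step 2: L[2]=6 C[1]=3 → dur=6, Σ=18 | A=load:t2 B=compute:t1 [load-bound]
step 3: L[3]=9 C[2]=5 → dur=9, Σ=27 | A=compute:t2 B=load:t3 [load-bound]
step 4: L[4]=6 C[3]=8 → dur=8, Σ=35 | A=load:t4 B=compute:t3 [compute-bound]
step 5: L[5]=3 C[4]=9 → dur=9, Σ=44 | A=compute:t4 B=load:t5 [compute-bound]
step 6: L[6]=6 C[5]=7 → dur=7, Σ=51 | A=load:t6 B=compute:t5 [compute-bound]
step 7: C[6]=3 → dur=3, Σ=54 | A=compute:t6 B=idle [compute-only]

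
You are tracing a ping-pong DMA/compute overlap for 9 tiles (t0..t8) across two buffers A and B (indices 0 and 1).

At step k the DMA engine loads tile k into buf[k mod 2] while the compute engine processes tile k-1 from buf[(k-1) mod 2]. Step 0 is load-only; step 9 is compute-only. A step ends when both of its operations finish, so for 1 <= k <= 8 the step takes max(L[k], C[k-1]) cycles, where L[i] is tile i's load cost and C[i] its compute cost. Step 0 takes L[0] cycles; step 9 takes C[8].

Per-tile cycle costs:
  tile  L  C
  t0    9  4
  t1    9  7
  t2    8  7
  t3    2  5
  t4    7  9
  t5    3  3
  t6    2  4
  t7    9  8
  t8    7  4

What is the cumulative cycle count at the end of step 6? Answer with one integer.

  0. 9=9c; end=9; A:t0 B:-
  1. max(9,4)=9c; end=18; A:t0 B:t1
  2. max(8,7)=8c; end=26; A:t2 B:t1
  3. max(2,7)=7c; end=33; A:t2 B:t3
  4. max(7,5)=7c; end=40; A:t4 B:t3
  5. max(3,9)=9c; end=49; A:t4 B:t5
  6. max(2,3)=3c; end=52; A:t6 B:t5
  7. max(9,4)=9c; end=61; A:t6 B:t7
  8. max(7,8)=8c; end=69; A:t8 B:t7
  9. 4=4c; end=73; A:t8 B:t7

end_cycle[6] = 52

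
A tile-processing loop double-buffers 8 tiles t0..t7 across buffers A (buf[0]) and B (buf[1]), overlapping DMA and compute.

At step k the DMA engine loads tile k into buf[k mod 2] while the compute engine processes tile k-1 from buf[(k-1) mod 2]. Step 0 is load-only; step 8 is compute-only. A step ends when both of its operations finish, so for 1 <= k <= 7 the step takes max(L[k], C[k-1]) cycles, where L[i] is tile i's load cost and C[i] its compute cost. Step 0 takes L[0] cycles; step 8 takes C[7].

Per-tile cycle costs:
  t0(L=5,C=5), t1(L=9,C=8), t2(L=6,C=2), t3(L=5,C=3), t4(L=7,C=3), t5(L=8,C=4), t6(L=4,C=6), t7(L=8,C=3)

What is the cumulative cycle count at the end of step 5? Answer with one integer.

  0. 5=5c; end=5; A:t0 B:-
  1. max(9,5)=9c; end=14; A:t0 B:t1
  2. max(6,8)=8c; end=22; A:t2 B:t1
  3. max(5,2)=5c; end=27; A:t2 B:t3
  4. max(7,3)=7c; end=34; A:t4 B:t3
  5. max(8,3)=8c; end=42; A:t4 B:t5
  6. max(4,4)=4c; end=46; A:t6 B:t5
  7. max(8,6)=8c; end=54; A:t6 B:t7
  8. 3=3c; end=57; A:t6 B:t7

end_cycle[5] = 42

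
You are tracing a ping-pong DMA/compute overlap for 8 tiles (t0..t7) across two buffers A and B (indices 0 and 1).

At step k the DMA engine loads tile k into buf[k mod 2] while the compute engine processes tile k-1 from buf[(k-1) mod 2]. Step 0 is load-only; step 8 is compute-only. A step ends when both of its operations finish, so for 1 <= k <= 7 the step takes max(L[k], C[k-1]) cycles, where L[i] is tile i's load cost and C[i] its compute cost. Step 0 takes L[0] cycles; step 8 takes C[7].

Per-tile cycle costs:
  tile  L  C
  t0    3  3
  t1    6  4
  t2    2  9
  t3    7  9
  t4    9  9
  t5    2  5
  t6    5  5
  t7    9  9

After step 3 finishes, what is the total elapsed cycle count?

[0] DMA t0→A (3c) ∥ CU idle ⇒ 3c, clock 3
[1] DMA t1→B (6c) ∥ CU A:t0 (3c) ⇒ 6c, clock 9
[2] DMA t2→A (2c) ∥ CU B:t1 (4c) ⇒ 4c, clock 13
[3] DMA t3→B (7c) ∥ CU A:t2 (9c) ⇒ 9c, clock 22
[4] DMA t4→A (9c) ∥ CU B:t3 (9c) ⇒ 9c, clock 31
[5] DMA t5→B (2c) ∥ CU A:t4 (9c) ⇒ 9c, clock 40
[6] DMA t6→A (5c) ∥ CU B:t5 (5c) ⇒ 5c, clock 45
[7] DMA t7→B (9c) ∥ CU A:t6 (5c) ⇒ 9c, clock 54
[8] DMA idle ∥ CU B:t7 (9c) ⇒ 9c, clock 63

end_cycle[3] = 22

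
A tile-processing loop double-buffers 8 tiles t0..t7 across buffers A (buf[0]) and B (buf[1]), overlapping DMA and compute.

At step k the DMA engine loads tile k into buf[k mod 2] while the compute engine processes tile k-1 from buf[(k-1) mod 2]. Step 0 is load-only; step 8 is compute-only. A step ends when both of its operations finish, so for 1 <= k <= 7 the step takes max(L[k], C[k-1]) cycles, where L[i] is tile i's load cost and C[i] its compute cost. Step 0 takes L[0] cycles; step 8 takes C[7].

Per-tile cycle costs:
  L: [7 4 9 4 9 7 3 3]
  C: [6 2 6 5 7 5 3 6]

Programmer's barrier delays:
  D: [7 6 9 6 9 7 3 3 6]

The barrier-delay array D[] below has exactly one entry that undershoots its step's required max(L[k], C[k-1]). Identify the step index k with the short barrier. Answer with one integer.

hazard at step 6

step 0: need L[0]=7 = 7; D[0]=7 ok
step 1: need max(L[1]=4,C[0]=6) = 6; D[1]=6 ok
step 2: need max(L[2]=9,C[1]=2) = 9; D[2]=9 ok
step 3: need max(L[3]=4,C[2]=6) = 6; D[3]=6 ok
step 4: need max(L[4]=9,C[3]=5) = 9; D[4]=9 ok
step 5: need max(L[5]=7,C[4]=7) = 7; D[5]=7 ok
step 6: need max(L[6]=3,C[5]=5) = 5; D[6]=3 SHORT
step 7: need max(L[7]=3,C[6]=3) = 3; D[7]=3 ok
step 8: need C[7]=6 = 6; D[8]=6 ok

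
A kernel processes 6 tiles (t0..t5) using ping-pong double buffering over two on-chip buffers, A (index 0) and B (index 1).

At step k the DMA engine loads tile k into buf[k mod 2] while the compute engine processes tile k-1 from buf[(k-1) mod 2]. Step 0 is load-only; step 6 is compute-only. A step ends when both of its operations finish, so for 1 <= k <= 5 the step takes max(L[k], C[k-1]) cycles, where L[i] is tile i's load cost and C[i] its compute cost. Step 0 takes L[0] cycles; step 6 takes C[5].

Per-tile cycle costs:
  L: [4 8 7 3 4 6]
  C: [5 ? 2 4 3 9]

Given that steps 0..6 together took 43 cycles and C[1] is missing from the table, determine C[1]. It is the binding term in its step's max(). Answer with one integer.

C[1] = 9

step 0: dur = L[0]=4 = 4
step 1: dur = max(L[1]=8, C[0]=5) = 8
step 2: dur = max(L[2]=7, C[1]=?) = C[1]  (unknown; binding)
step 3: dur = max(L[3]=3, C[2]=2) = 3
step 4: dur = max(L[4]=4, C[3]=4) = 4
step 5: dur = max(L[5]=6, C[4]=3) = 6
step 6: dur = C[5]=9 = 9
sum of known step durations = 34
dur[2] = total - known = 43 - 34 = 9
C[1] is the binding max in step 2, so C[1] = dur[2] = 9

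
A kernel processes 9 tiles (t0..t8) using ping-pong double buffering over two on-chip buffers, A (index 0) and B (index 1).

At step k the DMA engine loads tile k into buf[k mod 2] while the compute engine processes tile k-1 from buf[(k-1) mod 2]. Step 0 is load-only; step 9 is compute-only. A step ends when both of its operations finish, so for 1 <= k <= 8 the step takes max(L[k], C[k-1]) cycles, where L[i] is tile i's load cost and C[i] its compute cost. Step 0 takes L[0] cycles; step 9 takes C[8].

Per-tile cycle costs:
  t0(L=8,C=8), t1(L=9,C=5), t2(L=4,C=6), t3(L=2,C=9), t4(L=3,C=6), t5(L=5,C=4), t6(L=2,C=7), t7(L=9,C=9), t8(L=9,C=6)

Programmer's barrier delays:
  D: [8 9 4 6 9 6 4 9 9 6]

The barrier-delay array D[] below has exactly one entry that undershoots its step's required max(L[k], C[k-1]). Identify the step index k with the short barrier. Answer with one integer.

step 0: need L[0]=8 = 8; D[0]=8 ok
step 1: need max(L[1]=9,C[0]=8) = 9; D[1]=9 ok
step 2: need max(L[2]=4,C[1]=5) = 5; D[2]=4 SHORT
step 3: need max(L[3]=2,C[2]=6) = 6; D[3]=6 ok
step 4: need max(L[4]=3,C[3]=9) = 9; D[4]=9 ok
step 5: need max(L[5]=5,C[4]=6) = 6; D[5]=6 ok
step 6: need max(L[6]=2,C[5]=4) = 4; D[6]=4 ok
step 7: need max(L[7]=9,C[6]=7) = 9; D[7]=9 ok
step 8: need max(L[8]=9,C[7]=9) = 9; D[8]=9 ok
step 9: need C[8]=6 = 6; D[9]=6 ok

hazard at step 2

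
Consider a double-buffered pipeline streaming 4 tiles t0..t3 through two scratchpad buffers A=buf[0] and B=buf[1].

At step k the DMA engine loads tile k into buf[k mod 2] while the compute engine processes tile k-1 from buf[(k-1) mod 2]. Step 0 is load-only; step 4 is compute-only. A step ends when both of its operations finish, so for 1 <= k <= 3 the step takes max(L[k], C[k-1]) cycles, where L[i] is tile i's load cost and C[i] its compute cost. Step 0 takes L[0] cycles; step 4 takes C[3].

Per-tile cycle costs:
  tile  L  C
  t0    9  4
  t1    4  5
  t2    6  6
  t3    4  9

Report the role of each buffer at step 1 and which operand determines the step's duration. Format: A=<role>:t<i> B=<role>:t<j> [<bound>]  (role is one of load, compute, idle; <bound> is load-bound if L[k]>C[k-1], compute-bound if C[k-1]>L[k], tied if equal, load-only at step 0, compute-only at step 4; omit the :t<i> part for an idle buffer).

step 1: A=compute:t0 B=load:t1 [tied]

[0] DMA t0→A (9c) ∥ CU idle ⇒ 9c, clock 9
[1] DMA t1→B (4c) ∥ CU A:t0 (4c) ⇒ 4c, clock 13
[2] DMA t2→A (6c) ∥ CU B:t1 (5c) ⇒ 6c, clock 19
[3] DMA t3→B (4c) ∥ CU A:t2 (6c) ⇒ 6c, clock 25
[4] DMA idle ∥ CU B:t3 (9c) ⇒ 9c, clock 34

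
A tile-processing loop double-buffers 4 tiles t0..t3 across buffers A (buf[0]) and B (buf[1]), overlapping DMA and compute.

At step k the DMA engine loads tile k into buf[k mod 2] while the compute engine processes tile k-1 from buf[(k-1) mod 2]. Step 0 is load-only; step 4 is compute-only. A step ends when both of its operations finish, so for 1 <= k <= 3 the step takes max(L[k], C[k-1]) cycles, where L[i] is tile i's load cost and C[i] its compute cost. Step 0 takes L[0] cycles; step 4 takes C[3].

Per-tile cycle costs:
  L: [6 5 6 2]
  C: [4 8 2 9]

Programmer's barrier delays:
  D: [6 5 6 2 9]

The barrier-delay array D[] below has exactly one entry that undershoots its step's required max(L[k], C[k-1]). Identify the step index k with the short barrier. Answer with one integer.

[0] required=L[0]=6=6 vs D=6 ok
[1] required=max(L[1]=5,C[0]=4)=5 vs D=5 ok
[2] required=max(L[2]=6,C[1]=8)=8 vs D=6 SHORT
[3] required=max(L[3]=2,C[2]=2)=2 vs D=2 ok
[4] required=C[3]=9=9 vs D=9 ok

hazard at step 2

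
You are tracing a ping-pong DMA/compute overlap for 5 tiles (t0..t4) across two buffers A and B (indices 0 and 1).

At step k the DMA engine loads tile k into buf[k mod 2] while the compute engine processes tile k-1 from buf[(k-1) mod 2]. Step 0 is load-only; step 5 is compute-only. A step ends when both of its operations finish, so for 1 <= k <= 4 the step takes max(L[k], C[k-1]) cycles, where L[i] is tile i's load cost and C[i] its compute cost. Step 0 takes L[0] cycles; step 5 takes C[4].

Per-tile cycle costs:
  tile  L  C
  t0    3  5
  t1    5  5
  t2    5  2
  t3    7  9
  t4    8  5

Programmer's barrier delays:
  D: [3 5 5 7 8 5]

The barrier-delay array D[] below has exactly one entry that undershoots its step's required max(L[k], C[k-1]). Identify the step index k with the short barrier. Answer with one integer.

hazard at step 4

k=0 barrier L[0]=3→3c, D[0]=3 ok
k=1 barrier max(L[1]=5,C[0]=5)→5c, D[1]=5 ok
k=2 barrier max(L[2]=5,C[1]=5)→5c, D[2]=5 ok
k=3 barrier max(L[3]=7,C[2]=2)→7c, D[3]=7 ok
k=4 barrier max(L[4]=8,C[3]=9)→9c, D[4]=8 SHORT
k=5 barrier C[4]=5→5c, D[5]=5 ok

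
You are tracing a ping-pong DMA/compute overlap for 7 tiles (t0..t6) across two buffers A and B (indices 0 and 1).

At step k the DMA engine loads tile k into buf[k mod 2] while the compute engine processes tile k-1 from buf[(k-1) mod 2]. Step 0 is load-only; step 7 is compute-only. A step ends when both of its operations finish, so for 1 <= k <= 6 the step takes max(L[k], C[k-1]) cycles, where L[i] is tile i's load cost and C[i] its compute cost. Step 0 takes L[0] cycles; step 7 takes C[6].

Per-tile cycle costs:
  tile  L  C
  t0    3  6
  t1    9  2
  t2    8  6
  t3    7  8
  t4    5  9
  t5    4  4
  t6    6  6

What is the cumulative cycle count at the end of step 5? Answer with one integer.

end_cycle[5] = 44

step 0: L[0]=3 → dur=3, Σ=3 | A=load:t0 B=idle [load-only]
step 1: L[1]=9 C[0]=6 → dur=9, Σ=12 | A=compute:t0 B=load:t1 [load-bound]
step 2: L[2]=8 C[1]=2 → dur=8, Σ=20 | A=load:t2 B=compute:t1 [load-bound]
step 3: L[3]=7 C[2]=6 → dur=7, Σ=27 | A=compute:t2 B=load:t3 [load-bound]
step 4: L[4]=5 C[3]=8 → dur=8, Σ=35 | A=load:t4 B=compute:t3 [compute-bound]
step 5: L[5]=4 C[4]=9 → dur=9, Σ=44 | A=compute:t4 B=load:t5 [compute-bound]
step 6: L[6]=6 C[5]=4 → dur=6, Σ=50 | A=load:t6 B=compute:t5 [load-bound]
step 7: C[6]=6 → dur=6, Σ=56 | A=compute:t6 B=idle [compute-only]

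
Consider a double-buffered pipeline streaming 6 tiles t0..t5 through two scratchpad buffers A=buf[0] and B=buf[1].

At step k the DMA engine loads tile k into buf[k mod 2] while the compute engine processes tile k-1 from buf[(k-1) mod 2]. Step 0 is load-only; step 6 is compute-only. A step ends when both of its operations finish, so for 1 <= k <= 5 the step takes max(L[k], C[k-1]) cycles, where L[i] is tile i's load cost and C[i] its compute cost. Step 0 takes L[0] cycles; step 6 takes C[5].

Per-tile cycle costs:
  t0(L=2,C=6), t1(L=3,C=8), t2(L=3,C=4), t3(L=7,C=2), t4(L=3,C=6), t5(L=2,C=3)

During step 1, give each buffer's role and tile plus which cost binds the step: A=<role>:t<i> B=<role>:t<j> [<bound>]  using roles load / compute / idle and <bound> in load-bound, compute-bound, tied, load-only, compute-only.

step 1: A=compute:t0 B=load:t1 [compute-bound]

  0. 2=2c; end=2; A:t0 B:-
  1. max(3,6)=6c; end=8; A:t0 B:t1
  2. max(3,8)=8c; end=16; A:t2 B:t1
  3. max(7,4)=7c; end=23; A:t2 B:t3
  4. max(3,2)=3c; end=26; A:t4 B:t3
  5. max(2,6)=6c; end=32; A:t4 B:t5
  6. 3=3c; end=35; A:t4 B:t5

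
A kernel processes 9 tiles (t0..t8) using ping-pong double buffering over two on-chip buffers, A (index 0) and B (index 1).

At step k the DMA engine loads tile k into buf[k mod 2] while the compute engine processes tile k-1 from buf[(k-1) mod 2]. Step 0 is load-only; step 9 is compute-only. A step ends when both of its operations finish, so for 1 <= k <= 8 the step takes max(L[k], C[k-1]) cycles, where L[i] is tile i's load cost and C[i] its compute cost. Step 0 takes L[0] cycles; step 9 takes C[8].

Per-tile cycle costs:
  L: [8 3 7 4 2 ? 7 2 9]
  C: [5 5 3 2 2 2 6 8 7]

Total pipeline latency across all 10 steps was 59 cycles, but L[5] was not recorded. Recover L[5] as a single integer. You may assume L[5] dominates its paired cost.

step 0: dur = L[0]=8 = 8
step 1: dur = max(L[1]=3, C[0]=5) = 5
step 2: dur = max(L[2]=7, C[1]=5) = 7
step 3: dur = max(L[3]=4, C[2]=3) = 4
step 4: dur = max(L[4]=2, C[3]=2) = 2
step 5: dur = max(L[5]=?, C[4]=2) = L[5]  (unknown; binding)
step 6: dur = max(L[6]=7, C[5]=2) = 7
step 7: dur = max(L[7]=2, C[6]=6) = 6
step 8: dur = max(L[8]=9, C[7]=8) = 9
step 9: dur = C[8]=7 = 7
sum of known step durations = 55
dur[5] = total - known = 59 - 55 = 4
L[5] is the binding max in step 5, so L[5] = dur[5] = 4

L[5] = 4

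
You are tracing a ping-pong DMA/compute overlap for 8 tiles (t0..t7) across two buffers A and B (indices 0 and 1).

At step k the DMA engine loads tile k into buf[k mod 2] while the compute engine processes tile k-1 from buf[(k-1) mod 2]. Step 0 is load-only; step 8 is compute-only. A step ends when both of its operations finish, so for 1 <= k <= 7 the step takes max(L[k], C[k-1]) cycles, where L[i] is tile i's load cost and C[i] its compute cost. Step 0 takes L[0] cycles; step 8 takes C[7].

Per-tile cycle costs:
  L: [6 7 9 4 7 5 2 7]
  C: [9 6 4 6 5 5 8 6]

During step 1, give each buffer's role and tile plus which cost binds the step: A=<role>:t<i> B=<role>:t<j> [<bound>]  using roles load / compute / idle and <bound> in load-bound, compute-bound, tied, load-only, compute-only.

[0] DMA t0→A (6c) ∥ CU idle ⇒ 6c, clock 6
[1] DMA t1→B (7c) ∥ CU A:t0 (9c) ⇒ 9c, clock 15
[2] DMA t2→A (9c) ∥ CU B:t1 (6c) ⇒ 9c, clock 24
[3] DMA t3→B (4c) ∥ CU A:t2 (4c) ⇒ 4c, clock 28
[4] DMA t4→A (7c) ∥ CU B:t3 (6c) ⇒ 7c, clock 35
[5] DMA t5→B (5c) ∥ CU A:t4 (5c) ⇒ 5c, clock 40
[6] DMA t6→A (2c) ∥ CU B:t5 (5c) ⇒ 5c, clock 45
[7] DMA t7→B (7c) ∥ CU A:t6 (8c) ⇒ 8c, clock 53
[8] DMA idle ∥ CU B:t7 (6c) ⇒ 6c, clock 59

step 1: A=compute:t0 B=load:t1 [compute-bound]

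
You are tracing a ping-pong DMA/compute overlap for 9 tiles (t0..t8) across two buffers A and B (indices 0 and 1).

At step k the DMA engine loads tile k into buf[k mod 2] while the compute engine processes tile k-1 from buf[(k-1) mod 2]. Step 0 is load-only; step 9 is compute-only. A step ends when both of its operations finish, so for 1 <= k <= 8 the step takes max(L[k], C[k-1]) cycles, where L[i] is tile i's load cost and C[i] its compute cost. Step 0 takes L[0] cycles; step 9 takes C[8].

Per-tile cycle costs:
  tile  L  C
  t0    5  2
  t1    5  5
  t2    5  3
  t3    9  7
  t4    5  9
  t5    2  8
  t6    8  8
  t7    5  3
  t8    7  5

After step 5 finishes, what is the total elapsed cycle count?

  0. 5=5c; end=5; A:t0 B:-
  1. max(5,2)=5c; end=10; A:t0 B:t1
  2. max(5,5)=5c; end=15; A:t2 B:t1
  3. max(9,3)=9c; end=24; A:t2 B:t3
  4. max(5,7)=7c; end=31; A:t4 B:t3
  5. max(2,9)=9c; end=40; A:t4 B:t5
  6. max(8,8)=8c; end=48; A:t6 B:t5
  7. max(5,8)=8c; end=56; A:t6 B:t7
  8. max(7,3)=7c; end=63; A:t8 B:t7
  9. 5=5c; end=68; A:t8 B:t7

end_cycle[5] = 40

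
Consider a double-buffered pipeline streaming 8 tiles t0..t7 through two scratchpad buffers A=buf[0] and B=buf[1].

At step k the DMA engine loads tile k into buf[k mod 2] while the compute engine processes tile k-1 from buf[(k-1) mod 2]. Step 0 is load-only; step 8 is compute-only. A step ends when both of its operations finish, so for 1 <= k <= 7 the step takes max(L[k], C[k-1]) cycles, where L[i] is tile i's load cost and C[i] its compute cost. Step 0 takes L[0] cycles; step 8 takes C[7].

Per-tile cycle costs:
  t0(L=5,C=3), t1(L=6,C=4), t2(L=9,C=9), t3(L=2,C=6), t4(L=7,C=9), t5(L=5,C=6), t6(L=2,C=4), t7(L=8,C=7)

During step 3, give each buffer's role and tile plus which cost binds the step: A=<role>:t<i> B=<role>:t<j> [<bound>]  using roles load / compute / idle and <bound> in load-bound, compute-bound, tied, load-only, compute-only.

step 3: A=compute:t2 B=load:t3 [compute-bound]

[0] DMA t0→A (5c) ∥ CU idle ⇒ 5c, clock 5
[1] DMA t1→B (6c) ∥ CU A:t0 (3c) ⇒ 6c, clock 11
[2] DMA t2→A (9c) ∥ CU B:t1 (4c) ⇒ 9c, clock 20
[3] DMA t3→B (2c) ∥ CU A:t2 (9c) ⇒ 9c, clock 29
[4] DMA t4→A (7c) ∥ CU B:t3 (6c) ⇒ 7c, clock 36
[5] DMA t5→B (5c) ∥ CU A:t4 (9c) ⇒ 9c, clock 45
[6] DMA t6→A (2c) ∥ CU B:t5 (6c) ⇒ 6c, clock 51
[7] DMA t7→B (8c) ∥ CU A:t6 (4c) ⇒ 8c, clock 59
[8] DMA idle ∥ CU B:t7 (7c) ⇒ 7c, clock 66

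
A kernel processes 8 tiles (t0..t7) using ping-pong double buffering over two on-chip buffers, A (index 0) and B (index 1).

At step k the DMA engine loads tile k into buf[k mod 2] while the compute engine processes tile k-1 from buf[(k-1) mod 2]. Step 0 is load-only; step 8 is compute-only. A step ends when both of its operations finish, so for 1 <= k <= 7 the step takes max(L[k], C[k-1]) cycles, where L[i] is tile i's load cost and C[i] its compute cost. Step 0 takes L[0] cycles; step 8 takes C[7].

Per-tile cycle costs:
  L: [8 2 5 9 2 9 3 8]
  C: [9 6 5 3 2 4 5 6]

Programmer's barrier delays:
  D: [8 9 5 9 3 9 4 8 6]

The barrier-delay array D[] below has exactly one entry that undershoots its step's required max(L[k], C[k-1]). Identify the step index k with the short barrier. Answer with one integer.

step 0: need L[0]=8 = 8; D[0]=8 ok
step 1: need max(L[1]=2,C[0]=9) = 9; D[1]=9 ok
step 2: need max(L[2]=5,C[1]=6) = 6; D[2]=5 SHORT
step 3: need max(L[3]=9,C[2]=5) = 9; D[3]=9 ok
step 4: need max(L[4]=2,C[3]=3) = 3; D[4]=3 ok
step 5: need max(L[5]=9,C[4]=2) = 9; D[5]=9 ok
step 6: need max(L[6]=3,C[5]=4) = 4; D[6]=4 ok
step 7: need max(L[7]=8,C[6]=5) = 8; D[7]=8 ok
step 8: need C[7]=6 = 6; D[8]=6 ok

hazard at step 2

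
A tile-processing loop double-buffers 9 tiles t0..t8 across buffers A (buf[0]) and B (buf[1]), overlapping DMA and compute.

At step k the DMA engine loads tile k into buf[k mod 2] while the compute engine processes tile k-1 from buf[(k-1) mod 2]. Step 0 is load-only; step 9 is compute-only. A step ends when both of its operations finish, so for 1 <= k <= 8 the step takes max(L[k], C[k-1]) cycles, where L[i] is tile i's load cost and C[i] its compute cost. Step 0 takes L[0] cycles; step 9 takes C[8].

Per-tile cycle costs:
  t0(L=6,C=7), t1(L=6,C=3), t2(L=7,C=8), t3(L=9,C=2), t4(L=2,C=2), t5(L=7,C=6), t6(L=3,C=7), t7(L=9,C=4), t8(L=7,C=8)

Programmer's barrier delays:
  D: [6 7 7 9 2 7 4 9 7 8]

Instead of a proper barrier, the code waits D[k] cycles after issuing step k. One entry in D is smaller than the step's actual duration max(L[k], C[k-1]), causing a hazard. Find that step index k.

step 0: need L[0]=6 = 6; D[0]=6 ok
step 1: need max(L[1]=6,C[0]=7) = 7; D[1]=7 ok
step 2: need max(L[2]=7,C[1]=3) = 7; D[2]=7 ok
step 3: need max(L[3]=9,C[2]=8) = 9; D[3]=9 ok
step 4: need max(L[4]=2,C[3]=2) = 2; D[4]=2 ok
step 5: need max(L[5]=7,C[4]=2) = 7; D[5]=7 ok
step 6: need max(L[6]=3,C[5]=6) = 6; D[6]=4 SHORT
step 7: need max(L[7]=9,C[6]=7) = 9; D[7]=9 ok
step 8: need max(L[8]=7,C[7]=4) = 7; D[8]=7 ok
step 9: need C[8]=8 = 8; D[9]=8 ok

hazard at step 6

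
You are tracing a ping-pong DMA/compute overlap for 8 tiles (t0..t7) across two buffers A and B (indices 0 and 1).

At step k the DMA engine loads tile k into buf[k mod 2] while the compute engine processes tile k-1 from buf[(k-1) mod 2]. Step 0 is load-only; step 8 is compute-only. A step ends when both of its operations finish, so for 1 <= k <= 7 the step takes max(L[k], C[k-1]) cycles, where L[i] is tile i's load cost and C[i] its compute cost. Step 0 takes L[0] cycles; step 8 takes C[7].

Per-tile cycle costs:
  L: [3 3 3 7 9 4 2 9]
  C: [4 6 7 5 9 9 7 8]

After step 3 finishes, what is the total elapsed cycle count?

end_cycle[3] = 20

[0] DMA t0→A (3c) ∥ CU idle ⇒ 3c, clock 3
[1] DMA t1→B (3c) ∥ CU A:t0 (4c) ⇒ 4c, clock 7
[2] DMA t2→A (3c) ∥ CU B:t1 (6c) ⇒ 6c, clock 13
[3] DMA t3→B (7c) ∥ CU A:t2 (7c) ⇒ 7c, clock 20
[4] DMA t4→A (9c) ∥ CU B:t3 (5c) ⇒ 9c, clock 29
[5] DMA t5→B (4c) ∥ CU A:t4 (9c) ⇒ 9c, clock 38
[6] DMA t6→A (2c) ∥ CU B:t5 (9c) ⇒ 9c, clock 47
[7] DMA t7→B (9c) ∥ CU A:t6 (7c) ⇒ 9c, clock 56
[8] DMA idle ∥ CU B:t7 (8c) ⇒ 8c, clock 64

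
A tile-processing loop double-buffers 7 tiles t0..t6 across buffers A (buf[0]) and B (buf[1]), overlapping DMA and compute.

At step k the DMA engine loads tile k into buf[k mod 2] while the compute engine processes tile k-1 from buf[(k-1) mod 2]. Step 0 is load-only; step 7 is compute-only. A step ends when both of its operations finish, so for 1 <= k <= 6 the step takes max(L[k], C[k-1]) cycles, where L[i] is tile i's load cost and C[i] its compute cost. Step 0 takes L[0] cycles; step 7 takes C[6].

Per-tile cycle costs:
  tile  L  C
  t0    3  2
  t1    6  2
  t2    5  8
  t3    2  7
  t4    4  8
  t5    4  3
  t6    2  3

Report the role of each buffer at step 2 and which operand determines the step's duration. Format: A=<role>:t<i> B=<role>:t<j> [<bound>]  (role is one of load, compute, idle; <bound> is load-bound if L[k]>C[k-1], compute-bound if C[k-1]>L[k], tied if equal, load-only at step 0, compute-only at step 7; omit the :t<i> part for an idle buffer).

  0. 3=3c; end=3; A:t0 B:-
  1. max(6,2)=6c; end=9; A:t0 B:t1
  2. max(5,2)=5c; end=14; A:t2 B:t1
  3. max(2,8)=8c; end=22; A:t2 B:t3
  4. max(4,7)=7c; end=29; A:t4 B:t3
  5. max(4,8)=8c; end=37; A:t4 B:t5
  6. max(2,3)=3c; end=40; A:t6 B:t5
  7. 3=3c; end=43; A:t6 B:t5

step 2: A=load:t2 B=compute:t1 [load-bound]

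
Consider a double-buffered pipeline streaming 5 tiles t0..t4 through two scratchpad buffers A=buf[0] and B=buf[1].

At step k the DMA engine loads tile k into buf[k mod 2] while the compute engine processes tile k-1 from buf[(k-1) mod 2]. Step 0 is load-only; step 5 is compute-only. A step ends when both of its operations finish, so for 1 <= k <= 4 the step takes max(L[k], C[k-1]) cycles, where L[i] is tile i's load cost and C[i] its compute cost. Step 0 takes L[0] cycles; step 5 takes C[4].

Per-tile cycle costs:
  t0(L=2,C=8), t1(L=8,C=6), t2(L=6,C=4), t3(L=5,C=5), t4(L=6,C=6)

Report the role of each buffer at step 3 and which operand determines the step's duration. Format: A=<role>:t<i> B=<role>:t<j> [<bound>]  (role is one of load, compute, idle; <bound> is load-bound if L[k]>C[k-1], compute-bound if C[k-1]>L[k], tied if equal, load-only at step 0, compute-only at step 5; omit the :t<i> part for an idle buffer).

  0. 2=2c; end=2; A:t0 B:-
  1. max(8,8)=8c; end=10; A:t0 B:t1
  2. max(6,6)=6c; end=16; A:t2 B:t1
  3. max(5,4)=5c; end=21; A:t2 B:t3
  4. max(6,5)=6c; end=27; A:t4 B:t3
  5. 6=6c; end=33; A:t4 B:t3

step 3: A=compute:t2 B=load:t3 [load-bound]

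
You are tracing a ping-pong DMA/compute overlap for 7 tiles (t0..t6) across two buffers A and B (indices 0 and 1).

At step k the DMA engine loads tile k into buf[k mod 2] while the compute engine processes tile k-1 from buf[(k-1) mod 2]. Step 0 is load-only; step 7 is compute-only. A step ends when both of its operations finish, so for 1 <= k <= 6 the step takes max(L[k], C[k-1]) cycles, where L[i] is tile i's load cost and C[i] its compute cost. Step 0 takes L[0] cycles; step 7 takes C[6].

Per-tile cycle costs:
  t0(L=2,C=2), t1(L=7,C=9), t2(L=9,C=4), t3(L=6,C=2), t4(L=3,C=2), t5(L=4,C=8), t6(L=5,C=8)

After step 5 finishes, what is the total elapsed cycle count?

end_cycle[5] = 31

step 0: L[0]=2 → dur=2, Σ=2 | A=load:t0 B=idle [load-only]
step 1: L[1]=7 C[0]=2 → dur=7, Σ=9 | A=compute:t0 B=load:t1 [load-bound]
step 2: L[2]=9 C[1]=9 → dur=9, Σ=18 | A=load:t2 B=compute:t1 [tied]
step 3: L[3]=6 C[2]=4 → dur=6, Σ=24 | A=compute:t2 B=load:t3 [load-bound]
step 4: L[4]=3 C[3]=2 → dur=3, Σ=27 | A=load:t4 B=compute:t3 [load-bound]
step 5: L[5]=4 C[4]=2 → dur=4, Σ=31 | A=compute:t4 B=load:t5 [load-bound]
step 6: L[6]=5 C[5]=8 → dur=8, Σ=39 | A=load:t6 B=compute:t5 [compute-bound]
step 7: C[6]=8 → dur=8, Σ=47 | A=compute:t6 B=idle [compute-only]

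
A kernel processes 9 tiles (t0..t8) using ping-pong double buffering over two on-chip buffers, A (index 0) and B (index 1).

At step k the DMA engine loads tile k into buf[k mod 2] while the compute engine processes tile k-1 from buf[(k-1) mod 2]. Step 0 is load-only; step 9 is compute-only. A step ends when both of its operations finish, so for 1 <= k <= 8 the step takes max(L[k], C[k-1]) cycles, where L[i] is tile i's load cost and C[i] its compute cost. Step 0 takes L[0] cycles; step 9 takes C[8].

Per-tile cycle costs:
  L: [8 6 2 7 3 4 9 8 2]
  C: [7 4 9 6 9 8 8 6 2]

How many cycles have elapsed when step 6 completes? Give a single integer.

end_cycle[6] = 52

  0. 8=8c; end=8; A:t0 B:-
  1. max(6,7)=7c; end=15; A:t0 B:t1
  2. max(2,4)=4c; end=19; A:t2 B:t1
  3. max(7,9)=9c; end=28; A:t2 B:t3
  4. max(3,6)=6c; end=34; A:t4 B:t3
  5. max(4,9)=9c; end=43; A:t4 B:t5
  6. max(9,8)=9c; end=52; A:t6 B:t5
  7. max(8,8)=8c; end=60; A:t6 B:t7
  8. max(2,6)=6c; end=66; A:t8 B:t7
  9. 2=2c; end=68; A:t8 B:t7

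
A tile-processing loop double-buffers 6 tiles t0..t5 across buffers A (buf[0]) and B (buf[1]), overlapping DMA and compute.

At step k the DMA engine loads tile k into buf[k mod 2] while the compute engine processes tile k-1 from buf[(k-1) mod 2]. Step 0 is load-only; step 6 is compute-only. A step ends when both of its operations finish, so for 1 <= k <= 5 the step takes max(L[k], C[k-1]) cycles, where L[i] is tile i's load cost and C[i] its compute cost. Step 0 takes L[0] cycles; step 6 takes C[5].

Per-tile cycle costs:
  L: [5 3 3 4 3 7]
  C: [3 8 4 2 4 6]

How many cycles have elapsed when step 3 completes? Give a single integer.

k=0 load=t0/5c comp=- wait=5 total=5
k=1 load=t1/3c comp=t0/3c wait=3 total=8
k=2 load=t2/3c comp=t1/8c wait=8 total=16
k=3 load=t3/4c comp=t2/4c wait=4 total=20
k=4 load=t4/3c comp=t3/2c wait=3 total=23
k=5 load=t5/7c comp=t4/4c wait=7 total=30
k=6 load=- comp=t5/6c wait=6 total=36

end_cycle[3] = 20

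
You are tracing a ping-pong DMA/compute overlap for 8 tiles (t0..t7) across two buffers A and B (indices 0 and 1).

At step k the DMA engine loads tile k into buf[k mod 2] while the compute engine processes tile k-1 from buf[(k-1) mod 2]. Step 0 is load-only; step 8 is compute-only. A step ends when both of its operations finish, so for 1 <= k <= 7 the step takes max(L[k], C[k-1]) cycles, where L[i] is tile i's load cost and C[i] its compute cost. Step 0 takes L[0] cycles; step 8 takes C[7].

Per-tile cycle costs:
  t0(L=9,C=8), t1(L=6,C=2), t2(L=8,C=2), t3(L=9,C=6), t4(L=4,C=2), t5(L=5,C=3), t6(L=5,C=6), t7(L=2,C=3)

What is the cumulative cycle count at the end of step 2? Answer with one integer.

  0. 9=9c; end=9; A:t0 B:-
  1. max(6,8)=8c; end=17; A:t0 B:t1
  2. max(8,2)=8c; end=25; A:t2 B:t1
  3. max(9,2)=9c; end=34; A:t2 B:t3
  4. max(4,6)=6c; end=40; A:t4 B:t3
  5. max(5,2)=5c; end=45; A:t4 B:t5
  6. max(5,3)=5c; end=50; A:t6 B:t5
  7. max(2,6)=6c; end=56; A:t6 B:t7
  8. 3=3c; end=59; A:t6 B:t7

end_cycle[2] = 25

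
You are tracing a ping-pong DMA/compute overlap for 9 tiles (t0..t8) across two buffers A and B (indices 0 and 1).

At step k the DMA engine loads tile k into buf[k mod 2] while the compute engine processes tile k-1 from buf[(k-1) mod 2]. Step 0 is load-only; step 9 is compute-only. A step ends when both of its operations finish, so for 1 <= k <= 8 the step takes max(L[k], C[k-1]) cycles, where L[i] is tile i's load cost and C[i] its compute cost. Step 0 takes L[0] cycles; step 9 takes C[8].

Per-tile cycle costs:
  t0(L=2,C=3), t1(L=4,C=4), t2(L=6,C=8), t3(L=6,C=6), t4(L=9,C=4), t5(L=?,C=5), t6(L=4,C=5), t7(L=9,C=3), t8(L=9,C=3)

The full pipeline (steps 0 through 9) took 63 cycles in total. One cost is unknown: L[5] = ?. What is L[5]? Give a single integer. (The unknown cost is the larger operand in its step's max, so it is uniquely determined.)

step 0: dur = L[0]=2 = 2
step 1: dur = max(L[1]=4, C[0]=3) = 4
step 2: dur = max(L[2]=6, C[1]=4) = 6
step 3: dur = max(L[3]=6, C[2]=8) = 8
step 4: dur = max(L[4]=9, C[3]=6) = 9
step 5: dur = max(L[5]=?, C[4]=4) = L[5]  (unknown; binding)
step 6: dur = max(L[6]=4, C[5]=5) = 5
step 7: dur = max(L[7]=9, C[6]=5) = 9
step 8: dur = max(L[8]=9, C[7]=3) = 9
step 9: dur = C[8]=3 = 3
sum of known step durations = 55
dur[5] = total - known = 63 - 55 = 8
L[5] is the binding max in step 5, so L[5] = dur[5] = 8

L[5] = 8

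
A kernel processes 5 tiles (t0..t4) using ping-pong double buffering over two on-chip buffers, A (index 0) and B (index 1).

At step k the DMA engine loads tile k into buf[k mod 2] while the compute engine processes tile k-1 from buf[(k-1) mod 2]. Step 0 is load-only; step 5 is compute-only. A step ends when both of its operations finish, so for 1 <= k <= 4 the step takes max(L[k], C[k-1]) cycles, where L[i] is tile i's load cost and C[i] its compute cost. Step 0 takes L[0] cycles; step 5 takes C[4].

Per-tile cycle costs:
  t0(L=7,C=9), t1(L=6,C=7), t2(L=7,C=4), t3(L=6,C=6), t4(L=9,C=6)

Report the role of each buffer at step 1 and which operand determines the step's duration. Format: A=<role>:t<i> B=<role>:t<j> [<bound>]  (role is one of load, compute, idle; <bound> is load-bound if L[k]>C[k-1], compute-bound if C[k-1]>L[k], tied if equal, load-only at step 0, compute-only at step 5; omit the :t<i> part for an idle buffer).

[0] DMA t0→A (7c) ∥ CU idle ⇒ 7c, clock 7
[1] DMA t1→B (6c) ∥ CU A:t0 (9c) ⇒ 9c, clock 16
[2] DMA t2→A (7c) ∥ CU B:t1 (7c) ⇒ 7c, clock 23
[3] DMA t3→B (6c) ∥ CU A:t2 (4c) ⇒ 6c, clock 29
[4] DMA t4→A (9c) ∥ CU B:t3 (6c) ⇒ 9c, clock 38
[5] DMA idle ∥ CU A:t4 (6c) ⇒ 6c, clock 44

step 1: A=compute:t0 B=load:t1 [compute-bound]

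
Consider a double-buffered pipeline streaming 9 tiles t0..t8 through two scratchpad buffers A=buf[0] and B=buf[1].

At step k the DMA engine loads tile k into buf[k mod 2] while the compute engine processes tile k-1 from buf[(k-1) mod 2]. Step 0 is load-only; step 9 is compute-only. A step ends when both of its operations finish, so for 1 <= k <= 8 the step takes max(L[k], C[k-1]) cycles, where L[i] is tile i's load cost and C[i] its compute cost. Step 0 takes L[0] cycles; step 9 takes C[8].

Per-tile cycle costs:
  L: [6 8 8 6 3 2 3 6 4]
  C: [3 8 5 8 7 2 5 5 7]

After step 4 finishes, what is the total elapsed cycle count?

end_cycle[4] = 36

step 0: L[0]=6 → dur=6, Σ=6 | A=load:t0 B=idle [load-only]
step 1: L[1]=8 C[0]=3 → dur=8, Σ=14 | A=compute:t0 B=load:t1 [load-bound]
step 2: L[2]=8 C[1]=8 → dur=8, Σ=22 | A=load:t2 B=compute:t1 [tied]
step 3: L[3]=6 C[2]=5 → dur=6, Σ=28 | A=compute:t2 B=load:t3 [load-bound]
step 4: L[4]=3 C[3]=8 → dur=8, Σ=36 | A=load:t4 B=compute:t3 [compute-bound]
step 5: L[5]=2 C[4]=7 → dur=7, Σ=43 | A=compute:t4 B=load:t5 [compute-bound]
step 6: L[6]=3 C[5]=2 → dur=3, Σ=46 | A=load:t6 B=compute:t5 [load-bound]
step 7: L[7]=6 C[6]=5 → dur=6, Σ=52 | A=compute:t6 B=load:t7 [load-bound]
step 8: L[8]=4 C[7]=5 → dur=5, Σ=57 | A=load:t8 B=compute:t7 [compute-bound]
step 9: C[8]=7 → dur=7, Σ=64 | A=compute:t8 B=idle [compute-only]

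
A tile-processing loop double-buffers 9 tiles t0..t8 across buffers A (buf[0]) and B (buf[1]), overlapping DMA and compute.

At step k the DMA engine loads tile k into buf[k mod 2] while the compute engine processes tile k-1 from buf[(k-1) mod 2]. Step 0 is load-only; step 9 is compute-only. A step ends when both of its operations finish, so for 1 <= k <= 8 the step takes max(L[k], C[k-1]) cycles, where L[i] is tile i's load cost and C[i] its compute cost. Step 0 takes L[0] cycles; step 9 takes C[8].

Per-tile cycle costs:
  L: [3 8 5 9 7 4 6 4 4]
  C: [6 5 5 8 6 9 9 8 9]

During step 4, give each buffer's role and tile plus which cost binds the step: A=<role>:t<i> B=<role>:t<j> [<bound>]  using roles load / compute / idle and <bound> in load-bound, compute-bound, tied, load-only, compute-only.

[0] DMA t0→A (3c) ∥ CU idle ⇒ 3c, clock 3
[1] DMA t1→B (8c) ∥ CU A:t0 (6c) ⇒ 8c, clock 11
[2] DMA t2→A (5c) ∥ CU B:t1 (5c) ⇒ 5c, clock 16
[3] DMA t3→B (9c) ∥ CU A:t2 (5c) ⇒ 9c, clock 25
[4] DMA t4→A (7c) ∥ CU B:t3 (8c) ⇒ 8c, clock 33
[5] DMA t5→B (4c) ∥ CU A:t4 (6c) ⇒ 6c, clock 39
[6] DMA t6→A (6c) ∥ CU B:t5 (9c) ⇒ 9c, clock 48
[7] DMA t7→B (4c) ∥ CU A:t6 (9c) ⇒ 9c, clock 57
[8] DMA t8→A (4c) ∥ CU B:t7 (8c) ⇒ 8c, clock 65
[9] DMA idle ∥ CU A:t8 (9c) ⇒ 9c, clock 74

step 4: A=load:t4 B=compute:t3 [compute-bound]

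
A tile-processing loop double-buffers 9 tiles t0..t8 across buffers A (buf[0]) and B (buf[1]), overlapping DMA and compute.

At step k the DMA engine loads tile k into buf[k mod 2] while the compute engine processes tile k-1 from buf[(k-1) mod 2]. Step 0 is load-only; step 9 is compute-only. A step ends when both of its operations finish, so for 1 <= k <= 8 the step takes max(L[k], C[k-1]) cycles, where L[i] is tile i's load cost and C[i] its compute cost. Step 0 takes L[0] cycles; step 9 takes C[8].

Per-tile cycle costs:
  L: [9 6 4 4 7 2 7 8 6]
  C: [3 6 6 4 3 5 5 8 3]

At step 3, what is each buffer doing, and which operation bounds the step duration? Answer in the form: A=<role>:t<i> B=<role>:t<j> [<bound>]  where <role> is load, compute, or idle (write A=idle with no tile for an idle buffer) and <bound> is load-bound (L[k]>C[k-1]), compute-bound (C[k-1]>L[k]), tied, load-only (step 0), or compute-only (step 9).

[0] DMA t0→A (9c) ∥ CU idle ⇒ 9c, clock 9
[1] DMA t1→B (6c) ∥ CU A:t0 (3c) ⇒ 6c, clock 15
[2] DMA t2→A (4c) ∥ CU B:t1 (6c) ⇒ 6c, clock 21
[3] DMA t3→B (4c) ∥ CU A:t2 (6c) ⇒ 6c, clock 27
[4] DMA t4→A (7c) ∥ CU B:t3 (4c) ⇒ 7c, clock 34
[5] DMA t5→B (2c) ∥ CU A:t4 (3c) ⇒ 3c, clock 37
[6] DMA t6→A (7c) ∥ CU B:t5 (5c) ⇒ 7c, clock 44
[7] DMA t7→B (8c) ∥ CU A:t6 (5c) ⇒ 8c, clock 52
[8] DMA t8→A (6c) ∥ CU B:t7 (8c) ⇒ 8c, clock 60
[9] DMA idle ∥ CU A:t8 (3c) ⇒ 3c, clock 63

step 3: A=compute:t2 B=load:t3 [compute-bound]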